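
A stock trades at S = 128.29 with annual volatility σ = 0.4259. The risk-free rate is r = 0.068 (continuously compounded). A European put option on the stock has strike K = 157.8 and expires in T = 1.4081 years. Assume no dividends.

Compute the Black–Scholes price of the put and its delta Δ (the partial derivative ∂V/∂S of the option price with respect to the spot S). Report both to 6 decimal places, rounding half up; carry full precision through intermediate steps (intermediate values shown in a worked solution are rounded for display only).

price = 35.289923
Δ = -0.487038

σ√T = 0.4259·√1.4081 = 0.505387
d₁ = (ln(S/K) + (r+σ²/2)T) / (σ√T) = (ln(128.29/157.8) + (0.068+0.4259²/2)·1.4081) / 0.505387 = (-0.207035 + 0.223459) / 0.505387 = 0.032498
d₂ = d₁ − σ√T = 0.032498 − 0.505387 = -0.472890
e^{−rT} = e^{−0.068·1.4081} = 0.908690
N(−d₁) = 0.487038,  N(−d₂) = 0.681854
Put price V = K·e^{−rT}·N(−d₂) − S·N(−d₁) = 97.771975 − 62.482051 = 35.289923
Δ = −N(−d₁) = -0.487038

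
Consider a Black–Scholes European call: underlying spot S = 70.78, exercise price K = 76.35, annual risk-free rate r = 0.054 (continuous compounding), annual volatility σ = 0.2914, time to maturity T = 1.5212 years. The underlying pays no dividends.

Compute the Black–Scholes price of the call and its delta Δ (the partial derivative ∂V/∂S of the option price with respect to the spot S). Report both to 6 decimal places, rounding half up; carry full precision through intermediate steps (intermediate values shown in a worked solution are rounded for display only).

σ√T = 0.2914·√1.5212 = 0.359404
d₁ = (ln(S/K) + (r+σ²/2)T) / (σ√T) = (ln(70.78/76.35) + (0.054+0.2914²/2)·1.5212) / 0.359404 = (-0.075752 + 0.146730) / 0.359404 = 0.197490
d₂ = d₁ − σ√T = 0.197490 − 0.359404 = -0.161913
e^{−rT} = e^{−0.054·1.5212} = 0.921139
N(d₁) = 0.578278,  N(d₂) = 0.435687
Call price V = S·N(d₁) − K·e^{−rT}·N(d₂) = 40.930524 − 30.641401 = 10.289123
Δ = N(d₁) = 0.578278

price = 10.289123
Δ = 0.578278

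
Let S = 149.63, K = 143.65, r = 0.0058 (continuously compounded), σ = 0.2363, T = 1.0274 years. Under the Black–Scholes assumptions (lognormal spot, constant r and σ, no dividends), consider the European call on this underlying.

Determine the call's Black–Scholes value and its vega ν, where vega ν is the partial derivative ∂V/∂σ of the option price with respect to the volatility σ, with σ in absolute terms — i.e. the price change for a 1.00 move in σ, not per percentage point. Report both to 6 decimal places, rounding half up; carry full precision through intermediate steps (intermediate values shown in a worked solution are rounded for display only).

σ√T = 0.2363·√1.0274 = 0.239515
d₁ = (ln(S/K) + (r+σ²/2)T) / (σ√T) = (ln(149.63/143.65) + (0.0058+0.2363²/2)·1.0274) / 0.239515 = (0.040786 + 0.034643) / 0.239515 = 0.314921
d₂ = d₁ − σ√T = 0.314921 − 0.239515 = 0.075406
e^{−rT} = e^{−0.0058·1.0274} = 0.994059
N(d₁) = 0.623589,  N(d₂) = 0.530054
Call price V = S·N(d₁) − K·e^{−rT}·N(d₂) = 93.307672 − 75.689901 = 17.617771
φ(d₁) = (1/√(2π))·e^{−d₁²/2} = 0.379642
ν = S·φ(d₁)·√T = 57.578830

price = 17.617771
ν = 57.578830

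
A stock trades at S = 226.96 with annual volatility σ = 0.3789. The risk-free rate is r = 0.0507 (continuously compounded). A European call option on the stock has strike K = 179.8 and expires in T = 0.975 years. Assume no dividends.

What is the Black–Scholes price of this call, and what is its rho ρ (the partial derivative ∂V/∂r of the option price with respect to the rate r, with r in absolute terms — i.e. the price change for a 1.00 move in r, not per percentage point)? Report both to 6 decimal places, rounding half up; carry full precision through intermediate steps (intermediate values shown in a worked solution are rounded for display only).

price = 65.328205
ρ = 119.274366

σ√T = 0.3789·√0.975 = 0.374134
d₁ = (ln(S/K) + (r+σ²/2)T) / (σ√T) = (ln(226.96/179.8) + (0.0507+0.3789²/2)·0.975) / 0.374134 = (0.232929 + 0.119421) / 0.374134 = 0.941773
d₂ = d₁ − σ√T = 0.941773 − 0.374134 = 0.567640
e^{−rT} = e^{−0.0507·0.975} = 0.951769
N(d₁) = 0.826846,  N(d₂) = 0.714860
Call price V = S·N(d₁) − K·e^{−rT}·N(d₂) = 187.660888 − 122.332683 = 65.328205
ρ = K·T·e^{−rT}·N(d₂) = 119.274366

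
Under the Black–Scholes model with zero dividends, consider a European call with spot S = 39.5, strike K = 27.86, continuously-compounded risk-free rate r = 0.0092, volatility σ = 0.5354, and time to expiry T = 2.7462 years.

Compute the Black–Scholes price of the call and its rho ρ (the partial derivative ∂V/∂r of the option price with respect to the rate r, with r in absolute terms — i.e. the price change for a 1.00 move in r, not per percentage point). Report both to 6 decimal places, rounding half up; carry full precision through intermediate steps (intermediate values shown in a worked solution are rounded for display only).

σ√T = 0.5354·√2.7462 = 0.887247
d₁ = (ln(S/K) + (r+σ²/2)T) / (σ√T) = (ln(39.5/27.86) + (0.0092+0.5354²/2)·2.7462) / 0.887247 = (0.349109 + 0.418868) / 0.887247 = 0.865573
d₂ = d₁ − σ√T = 0.865573 − 0.887247 = -0.021673
e^{−rT} = e^{−0.0092·2.7462} = 0.975051
N(d₁) = 0.806638,  N(d₂) = 0.491354
Call price V = S·N(d₁) − K·e^{−rT}·N(d₂) = 31.862198 − 13.347605 = 18.514593
ρ = K·T·e^{−rT}·N(d₂) = 36.655192

price = 18.514593
ρ = 36.655192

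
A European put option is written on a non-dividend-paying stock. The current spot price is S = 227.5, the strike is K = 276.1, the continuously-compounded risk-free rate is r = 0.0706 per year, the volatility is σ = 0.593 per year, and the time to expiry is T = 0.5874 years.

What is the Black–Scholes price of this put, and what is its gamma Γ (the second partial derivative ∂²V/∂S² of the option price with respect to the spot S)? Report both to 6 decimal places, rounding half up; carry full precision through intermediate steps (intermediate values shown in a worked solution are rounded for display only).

price = 65.358028
Γ = 0.003836

σ√T = 0.593·√0.5874 = 0.454487
d₁ = (ln(S/K) + (r+σ²/2)T) / (σ√T) = (ln(227.5/276.1) + (0.0706+0.593²/2)·0.5874) / 0.454487 = (-0.193613 + 0.144750) / 0.454487 = -0.107513
d₂ = d₁ − σ√T = -0.107513 − 0.454487 = -0.562000
e^{−rT} = e^{−0.0706·0.5874} = 0.959378
N(−d₁) = 0.542809,  N(−d₂) = 0.712942
Put price V = K·e^{−rT}·N(−d₂) − S·N(−d₁) = 188.847044 − 123.489015 = 65.358028
φ(d₁) = (1/√(2π))·e^{−d₁²/2} = 0.396643
Γ = φ(d₁) / (S·σ·√T) = 0.003836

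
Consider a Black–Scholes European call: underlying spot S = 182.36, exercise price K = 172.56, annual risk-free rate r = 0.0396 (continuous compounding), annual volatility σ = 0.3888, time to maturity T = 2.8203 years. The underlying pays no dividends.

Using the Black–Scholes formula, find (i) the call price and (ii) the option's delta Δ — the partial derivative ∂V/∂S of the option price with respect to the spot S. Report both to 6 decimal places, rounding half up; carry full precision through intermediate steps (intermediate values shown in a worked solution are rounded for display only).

price = 58.448949
Δ = 0.719756

σ√T = 0.3888·√2.8203 = 0.652941
d₁ = (ln(S/K) + (r+σ²/2)T) / (σ√T) = (ln(182.36/172.56) + (0.0396+0.3888²/2)·2.8203) / 0.652941 = (0.055238 + 0.324850) / 0.652941 = 0.582116
d₂ = d₁ − σ√T = 0.582116 − 0.652941 = -0.070825
e^{−rT} = e^{−0.0396·2.8203} = 0.894327
N(d₁) = 0.719756,  N(d₂) = 0.471769
Call price V = S·N(d₁) − K·e^{−rT}·N(d₂) = 131.254673 − 72.805724 = 58.448949
Δ = N(d₁) = 0.719756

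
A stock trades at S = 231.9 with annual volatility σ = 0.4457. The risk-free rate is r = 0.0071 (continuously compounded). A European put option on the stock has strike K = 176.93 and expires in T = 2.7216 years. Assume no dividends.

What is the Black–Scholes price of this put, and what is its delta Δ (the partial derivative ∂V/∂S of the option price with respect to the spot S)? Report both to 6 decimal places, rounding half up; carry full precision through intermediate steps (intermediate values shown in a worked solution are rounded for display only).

price = 33.201837
Δ = -0.223066

σ√T = 0.4457·√2.7216 = 0.735283
d₁ = (ln(S/K) + (r+σ²/2)T) / (σ√T) = (ln(231.9/176.93) + (0.0071+0.4457²/2)·2.7216) / 0.735283 = (0.270552 + 0.289644) / 0.735283 = 0.761878
d₂ = d₁ − σ√T = 0.761878 − 0.735283 = 0.026595
e^{−rT} = e^{−0.0071·2.7216} = 0.980862
N(−d₁) = 0.223066,  N(−d₂) = 0.489392
Put price V = K·e^{−rT}·N(−d₂) − S·N(−d₁) = 84.930936 − 51.729099 = 33.201837
Δ = −N(−d₁) = -0.223066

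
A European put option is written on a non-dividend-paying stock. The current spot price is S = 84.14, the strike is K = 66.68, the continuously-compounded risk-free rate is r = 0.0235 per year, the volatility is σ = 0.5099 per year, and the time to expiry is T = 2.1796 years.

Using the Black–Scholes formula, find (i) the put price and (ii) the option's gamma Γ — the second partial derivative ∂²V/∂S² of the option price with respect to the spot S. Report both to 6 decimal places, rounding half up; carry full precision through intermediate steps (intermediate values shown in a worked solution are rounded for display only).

σ√T = 0.5099·√2.1796 = 0.752789
d₁ = (ln(S/K) + (r+σ²/2)T) / (σ√T) = (ln(84.14/66.68) + (0.0235+0.5099²/2)·2.1796) / 0.752789 = (0.232577 + 0.334566) / 0.752789 = 0.753389
d₂ = d₁ − σ√T = 0.753389 − 0.752789 = 0.000600
e^{−rT} = e^{−0.0235·2.1796} = 0.950069
N(−d₁) = 0.225608,  N(−d₂) = 0.499761
Put price V = K·e^{−rT}·N(−d₂) − S·N(−d₁) = 31.660135 − 18.982655 = 12.677480
φ(d₁) = (1/√(2π))·e^{−d₁²/2} = 0.300371
Γ = φ(d₁) / (S·σ·√T) = 0.004742

price = 12.677480
Γ = 0.004742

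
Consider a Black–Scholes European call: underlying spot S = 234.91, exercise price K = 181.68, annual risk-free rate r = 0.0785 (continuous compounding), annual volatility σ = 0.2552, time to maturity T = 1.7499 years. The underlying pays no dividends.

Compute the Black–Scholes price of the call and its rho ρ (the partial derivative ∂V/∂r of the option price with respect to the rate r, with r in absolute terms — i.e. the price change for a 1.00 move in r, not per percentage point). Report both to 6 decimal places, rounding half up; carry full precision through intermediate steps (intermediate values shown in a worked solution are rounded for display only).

price = 80.410512
ρ = 233.101244

σ√T = 0.2552·√1.7499 = 0.337588
d₁ = (ln(S/K) + (r+σ²/2)T) / (σ√T) = (ln(234.91/181.68) + (0.0785+0.2552²/2)·1.7499) / 0.337588 = (0.256956 + 0.194350) / 0.337588 = 1.336852
d₂ = d₁ − σ√T = 1.336852 − 0.337588 = 0.999264
e^{−rT} = e^{−0.0785·1.7499} = 0.871650
N(d₁) = 0.909365,  N(d₂) = 0.841167
Call price V = S·N(d₁) − K·e^{−rT}·N(d₂) = 213.618835 − 133.208323 = 80.410512
ρ = K·T·e^{−rT}·N(d₂) = 233.101244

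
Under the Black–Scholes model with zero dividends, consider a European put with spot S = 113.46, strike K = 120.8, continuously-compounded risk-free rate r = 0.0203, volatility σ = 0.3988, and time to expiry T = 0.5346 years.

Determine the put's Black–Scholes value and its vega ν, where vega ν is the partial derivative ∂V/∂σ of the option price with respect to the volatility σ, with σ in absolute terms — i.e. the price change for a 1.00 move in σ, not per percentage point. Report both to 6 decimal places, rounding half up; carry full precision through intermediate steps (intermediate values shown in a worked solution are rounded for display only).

σ√T = 0.3988·√0.5346 = 0.291588
d₁ = (ln(S/K) + (r+σ²/2)T) / (σ√T) = (ln(113.46/120.8) + (0.0203+0.3988²/2)·0.5346) / 0.291588 = (-0.062686 + 0.053364) / 0.291588 = -0.031969
d₂ = d₁ − σ√T = -0.031969 − 0.291588 = -0.323557
e^{−rT} = e^{−0.0203·0.5346} = 0.989206
N(−d₁) = 0.512752,  N(−d₂) = 0.626863
Put price V = K·e^{−rT}·N(−d₂) − S·N(−d₁) = 74.907729 − 58.176798 = 16.730931
φ(d₁) = (1/√(2π))·e^{−d₁²/2} = 0.398738
ν = S·φ(d₁)·√T = 33.078469

price = 16.730931
ν = 33.078469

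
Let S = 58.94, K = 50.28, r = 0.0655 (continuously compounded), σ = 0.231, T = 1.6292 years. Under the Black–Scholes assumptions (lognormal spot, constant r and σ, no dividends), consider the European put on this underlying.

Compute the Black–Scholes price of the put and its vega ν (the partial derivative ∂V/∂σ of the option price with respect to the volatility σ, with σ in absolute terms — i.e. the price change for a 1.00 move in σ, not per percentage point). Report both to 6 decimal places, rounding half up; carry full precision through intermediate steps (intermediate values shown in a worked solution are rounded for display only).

price = 1.515650
ν = 17.324959

σ√T = 0.231·√1.6292 = 0.294849
d₁ = (ln(S/K) + (r+σ²/2)T) / (σ√T) = (ln(58.94/50.28) + (0.0655+0.231²/2)·1.6292) / 0.294849 = (0.158913 + 0.150180) / 0.294849 = 1.048311
d₂ = d₁ − σ√T = 1.048311 − 0.294849 = 0.753462
e^{−rT} = e^{−0.0655·1.6292} = 0.898784
N(−d₁) = 0.147248,  N(−d₂) = 0.225586
Put price V = K·e^{−rT}·N(−d₂) − S·N(−d₁) = 10.194430 − 8.678780 = 1.515650
φ(d₁) = (1/√(2π))·e^{−d₁²/2} = 0.230290
ν = S·φ(d₁)·√T = 17.324959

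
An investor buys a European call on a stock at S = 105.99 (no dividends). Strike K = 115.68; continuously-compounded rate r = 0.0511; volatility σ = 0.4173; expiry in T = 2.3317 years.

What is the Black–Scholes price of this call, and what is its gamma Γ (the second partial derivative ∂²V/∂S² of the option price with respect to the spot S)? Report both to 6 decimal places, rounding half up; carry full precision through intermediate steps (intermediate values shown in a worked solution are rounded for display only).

price = 27.764946
Γ = 0.005520

σ√T = 0.4173·√2.3317 = 0.637213
d₁ = (ln(S/K) + (r+σ²/2)T) / (σ√T) = (ln(105.99/115.68) + (0.0511+0.4173²/2)·2.3317) / 0.637213 = (-0.087483 + 0.322170) / 0.637213 = 0.368302
d₂ = d₁ − σ√T = 0.368302 − 0.637213 = -0.268911
e^{−rT} = e^{−0.0511·2.3317} = 0.887675
N(d₁) = 0.643676,  N(d₂) = 0.393999
Call price V = S·N(d₁) − K·e^{−rT}·N(d₂) = 68.223233 − 40.458287 = 27.764946
φ(d₁) = (1/√(2π))·e^{−d₁²/2} = 0.372782
Γ = φ(d₁) / (S·σ·√T) = 0.005520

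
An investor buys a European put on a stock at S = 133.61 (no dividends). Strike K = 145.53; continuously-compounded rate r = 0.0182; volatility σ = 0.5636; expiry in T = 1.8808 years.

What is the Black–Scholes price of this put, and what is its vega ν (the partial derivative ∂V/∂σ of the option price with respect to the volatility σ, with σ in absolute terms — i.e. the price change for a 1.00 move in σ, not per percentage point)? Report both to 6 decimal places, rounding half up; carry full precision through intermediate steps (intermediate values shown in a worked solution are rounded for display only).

price = 44.850321
ν = 69.447698

σ√T = 0.5636·√1.8808 = 0.772934
d₁ = (ln(S/K) + (r+σ²/2)T) / (σ√T) = (ln(133.61/145.53) + (0.0182+0.5636²/2)·1.8808) / 0.772934 = (-0.085457 + 0.332944) / 0.772934 = 0.320191
d₂ = d₁ − σ√T = 0.320191 − 0.772934 = -0.452742
e^{−rT} = e^{−0.0182·1.8808} = 0.966349
N(−d₁) = 0.374412,  N(−d₂) = 0.674633
Put price V = K·e^{−rT}·N(−d₂) − S·N(−d₁) = 94.875459 − 50.025138 = 44.850321
φ(d₁) = (1/√(2π))·e^{−d₁²/2} = 0.379007
ν = S·φ(d₁)·√T = 69.447698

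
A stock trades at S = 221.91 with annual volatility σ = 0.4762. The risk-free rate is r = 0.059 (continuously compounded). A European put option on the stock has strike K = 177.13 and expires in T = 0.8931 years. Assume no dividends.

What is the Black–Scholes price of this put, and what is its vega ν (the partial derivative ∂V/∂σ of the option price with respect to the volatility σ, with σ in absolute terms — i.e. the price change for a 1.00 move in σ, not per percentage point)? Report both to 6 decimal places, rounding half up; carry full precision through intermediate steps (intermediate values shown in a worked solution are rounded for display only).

σ√T = 0.4762·√0.8931 = 0.450028
d₁ = (ln(S/K) + (r+σ²/2)T) / (σ√T) = (ln(221.91/177.13) + (0.059+0.4762²/2)·0.8931) / 0.450028 = (0.225388 + 0.153955) / 0.450028 = 0.842933
d₂ = d₁ − σ√T = 0.842933 − 0.450028 = 0.392905
e^{−rT} = e^{−0.059·0.8931} = 0.948671
N(−d₁) = 0.199633,  N(−d₂) = 0.347195
Put price V = K·e^{−rT}·N(−d₂) − S·N(−d₁) = 58.341961 − 44.300542 = 14.041419
φ(d₁) = (1/√(2π))·e^{−d₁²/2} = 0.279653
ν = S·φ(d₁)·√T = 58.647026

price = 14.041419
ν = 58.647026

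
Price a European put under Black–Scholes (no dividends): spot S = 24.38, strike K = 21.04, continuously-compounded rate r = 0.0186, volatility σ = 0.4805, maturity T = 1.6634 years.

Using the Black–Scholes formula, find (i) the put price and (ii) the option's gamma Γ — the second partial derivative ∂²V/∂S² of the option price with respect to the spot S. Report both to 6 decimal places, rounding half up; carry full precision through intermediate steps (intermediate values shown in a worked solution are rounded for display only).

price = 3.673655
Γ = 0.022088

σ√T = 0.4805·√1.6634 = 0.619715
d₁ = (ln(S/K) + (r+σ²/2)T) / (σ√T) = (ln(24.38/21.04) + (0.0186+0.4805²/2)·1.6634) / 0.619715 = (0.147338 + 0.222962) / 0.619715 = 0.597533
d₂ = d₁ − σ√T = 0.597533 − 0.619715 = -0.022181
e^{−rT} = e^{−0.0186·1.6634} = 0.969534
N(−d₁) = 0.275076,  N(−d₂) = 0.508848
Put price V = K·e^{−rT}·N(−d₂) − S·N(−d₁) = 10.380001 − 6.706346 = 3.673655
φ(d₁) = (1/√(2π))·e^{−d₁²/2} = 0.333717
Γ = φ(d₁) / (S·σ·√T) = 0.022088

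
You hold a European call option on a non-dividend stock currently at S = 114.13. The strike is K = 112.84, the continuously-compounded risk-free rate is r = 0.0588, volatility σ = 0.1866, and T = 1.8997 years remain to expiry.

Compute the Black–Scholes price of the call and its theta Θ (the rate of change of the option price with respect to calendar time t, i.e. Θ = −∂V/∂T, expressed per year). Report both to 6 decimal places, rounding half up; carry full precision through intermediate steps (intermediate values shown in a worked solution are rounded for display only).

σ√T = 0.1866·√1.8997 = 0.257190
d₁ = (ln(S/K) + (r+σ²/2)T) / (σ√T) = (ln(114.13/112.84) + (0.0588+0.1866²/2)·1.8997) / 0.257190 = (0.011367 + 0.144776) / 0.257190 = 0.607111
d₂ = d₁ − σ√T = 0.607111 − 0.257190 = 0.349921
e^{−rT} = e^{−0.0588·1.8997} = 0.894310
N(d₁) = 0.728111,  N(d₂) = 0.636801
Call price V = S·N(d₁) − K·e^{−rT}·N(d₂) = 83.099363 − 64.262138 = 18.837225
φ(d₁) = (1/√(2π))·e^{−d₁²/2} = 0.331797
Θ = −S·φ(d₁)·σ/(2√T) − r·K·e^{−rT}·N(d₂) = −2.563374 − 3.778614 = -6.341988

price = 18.837225
Θ = -6.341988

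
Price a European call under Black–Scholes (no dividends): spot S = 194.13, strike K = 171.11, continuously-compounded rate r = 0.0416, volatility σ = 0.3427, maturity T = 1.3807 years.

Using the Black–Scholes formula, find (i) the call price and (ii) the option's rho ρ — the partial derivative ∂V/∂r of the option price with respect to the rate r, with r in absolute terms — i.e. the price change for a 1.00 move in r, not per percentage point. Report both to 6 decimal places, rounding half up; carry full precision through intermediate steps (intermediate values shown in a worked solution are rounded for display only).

σ√T = 0.3427·√1.3807 = 0.402683
d₁ = (ln(S/K) + (r+σ²/2)T) / (σ√T) = (ln(194.13/171.11) + (0.0416+0.3427²/2)·1.3807) / 0.402683 = (0.126221 + 0.138514) / 0.402683 = 0.657428
d₂ = d₁ − σ√T = 0.657428 − 0.402683 = 0.254745
e^{−rT} = e^{−0.0416·1.3807} = 0.944181
N(d₁) = 0.744547,  N(d₂) = 0.600540
Call price V = S·N(d₁) − K·e^{−rT}·N(d₂) = 144.538955 − 97.022545 = 47.516410
ρ = K·T·e^{−rT}·N(d₂) = 133.959028

price = 47.516410
ρ = 133.959028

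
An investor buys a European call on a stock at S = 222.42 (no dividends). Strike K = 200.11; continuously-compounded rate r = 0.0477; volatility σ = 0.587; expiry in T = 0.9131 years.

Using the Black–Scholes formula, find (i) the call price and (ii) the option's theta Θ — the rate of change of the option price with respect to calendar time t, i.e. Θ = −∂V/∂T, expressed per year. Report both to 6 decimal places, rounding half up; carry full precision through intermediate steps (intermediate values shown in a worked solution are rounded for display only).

price = 62.704097
Θ = -27.989776

σ√T = 0.587·√0.9131 = 0.560915
d₁ = (ln(S/K) + (r+σ²/2)T) / (σ√T) = (ln(222.42/200.11) + (0.0477+0.587²/2)·0.9131) / 0.560915 = (0.105700 + 0.200868) / 0.560915 = 0.546550
d₂ = d₁ − σ√T = 0.546550 − 0.560915 = -0.014366
e^{−rT} = e^{−0.0477·0.9131} = 0.957380
N(d₁) = 0.707656,  N(d₂) = 0.494269
Call price V = S·N(d₁) − K·e^{−rT}·N(d₂) = 157.396838 − 94.692741 = 62.704097
φ(d₁) = (1/√(2π))·e^{−d₁²/2} = 0.343593
Θ = −S·φ(d₁)·σ/(2√T) − r·K·e^{−rT}·N(d₂) = −23.472932 − 4.516844 = -27.989776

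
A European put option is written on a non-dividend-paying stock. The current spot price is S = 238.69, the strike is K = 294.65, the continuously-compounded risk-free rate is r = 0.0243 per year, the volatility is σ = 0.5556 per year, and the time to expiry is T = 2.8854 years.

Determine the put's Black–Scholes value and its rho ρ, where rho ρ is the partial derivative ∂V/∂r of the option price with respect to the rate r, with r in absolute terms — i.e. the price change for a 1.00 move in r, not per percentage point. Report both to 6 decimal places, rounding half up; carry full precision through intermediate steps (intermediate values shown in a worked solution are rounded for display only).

σ√T = 0.5556·√2.8854 = 0.943768
d₁ = (ln(S/K) + (r+σ²/2)T) / (σ√T) = (ln(238.69/294.65) + (0.0243+0.5556²/2)·2.8854) / 0.943768 = (-0.210623 + 0.515464) / 0.943768 = 0.323005
d₂ = d₁ − σ√T = 0.323005 − 0.943768 = -0.620763
e^{−rT} = e^{−0.0243·2.8854} = 0.932286
N(−d₁) = 0.373346,  N(−d₂) = 0.732622
Put price V = K·e^{−rT}·N(−d₂) − S·N(−d₁) = 201.250005 − 89.113902 = 112.136103
ρ = −K·T·e^{−rT}·N(−d₂) = -580.686765

price = 112.136103
ρ = -580.686765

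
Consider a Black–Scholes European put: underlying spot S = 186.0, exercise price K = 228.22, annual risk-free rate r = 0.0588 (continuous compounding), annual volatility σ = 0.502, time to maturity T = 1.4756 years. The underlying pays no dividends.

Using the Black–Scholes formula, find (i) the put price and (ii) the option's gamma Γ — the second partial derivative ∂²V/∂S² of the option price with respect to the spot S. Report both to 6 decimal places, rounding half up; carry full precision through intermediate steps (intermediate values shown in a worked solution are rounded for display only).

price = 59.822027
Γ = 0.003495

σ√T = 0.502·√1.4756 = 0.609801
d₁ = (ln(S/K) + (r+σ²/2)T) / (σ√T) = (ln(186.0/228.22) + (0.0588+0.502²/2)·1.4756) / 0.609801 = (-0.204563 + 0.272694) / 0.609801 = 0.111726
d₂ = d₁ − σ√T = 0.111726 − 0.609801 = -0.498075
e^{−rT} = e^{−0.0588·1.4756} = 0.916892
N(−d₁) = 0.455520,  N(−d₂) = 0.690784
Put price V = K·e^{−rT}·N(−d₂) − S·N(−d₁) = 144.548831 − 84.726804 = 59.822027
φ(d₁) = (1/√(2π))·e^{−d₁²/2} = 0.396460
Γ = φ(d₁) / (S·σ·√T) = 0.003495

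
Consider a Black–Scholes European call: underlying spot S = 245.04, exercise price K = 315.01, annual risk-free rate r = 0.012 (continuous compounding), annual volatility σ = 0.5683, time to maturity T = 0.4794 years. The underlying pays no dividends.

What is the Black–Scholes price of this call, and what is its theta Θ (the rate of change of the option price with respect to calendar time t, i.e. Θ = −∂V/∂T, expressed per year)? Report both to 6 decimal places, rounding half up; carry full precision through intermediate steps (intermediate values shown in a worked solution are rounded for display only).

price = 17.501859
Θ = -37.397175

σ√T = 0.5683·√0.4794 = 0.393484
d₁ = (ln(S/K) + (r+σ²/2)T) / (σ√T) = (ln(245.04/315.01) + (0.012+0.5683²/2)·0.4794) / 0.393484 = (-0.251183 + 0.083167) / 0.393484 = -0.426995
d₂ = d₁ − σ√T = -0.426995 − 0.393484 = -0.820478
e^{−rT} = e^{−0.012·0.4794} = 0.994264
N(d₁) = 0.334692,  N(d₂) = 0.205972
Call price V = S·N(d₁) − K·e^{−rT}·N(d₂) = 82.012825 − 64.510966 = 17.501859
φ(d₁) = (1/√(2π))·e^{−d₁²/2} = 0.364182
Θ = −S·φ(d₁)·σ/(2√T) − r·K·e^{−rT}·N(d₂) = −36.623043 − 0.774132 = -37.397175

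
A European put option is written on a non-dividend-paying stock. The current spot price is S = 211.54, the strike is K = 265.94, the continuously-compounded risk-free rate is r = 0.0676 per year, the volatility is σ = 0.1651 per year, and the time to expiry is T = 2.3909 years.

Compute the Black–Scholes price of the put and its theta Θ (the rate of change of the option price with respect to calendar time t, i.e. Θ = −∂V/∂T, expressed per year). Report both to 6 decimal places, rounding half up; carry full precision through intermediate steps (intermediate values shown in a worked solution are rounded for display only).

σ√T = 0.1651·√2.3909 = 0.255286
d₁ = (ln(S/K) + (r+σ²/2)T) / (σ√T) = (ln(211.54/265.94) + (0.0676+0.1651²/2)·2.3909) / 0.255286 = (-0.228857 + 0.194210) / 0.255286 = -0.135715
d₂ = d₁ − σ√T = -0.135715 − 0.255286 = -0.391001
e^{−rT} = e^{−0.0676·2.3909} = 0.850760
N(−d₁) = 0.553977,  N(−d₂) = 0.652102
Put price V = K·e^{−rT}·N(−d₂) − S·N(−d₁) = 147.538836 − 117.188227 = 30.350609
φ(d₁) = (1/√(2π))·e^{−d₁²/2} = 0.395285
Θ = −S·φ(d₁)·σ/(2√T) + r·K·e^{−rT}·N(−d₂) = −4.464156 + 9.973625 = 5.509469

price = 30.350609
Θ = 5.509469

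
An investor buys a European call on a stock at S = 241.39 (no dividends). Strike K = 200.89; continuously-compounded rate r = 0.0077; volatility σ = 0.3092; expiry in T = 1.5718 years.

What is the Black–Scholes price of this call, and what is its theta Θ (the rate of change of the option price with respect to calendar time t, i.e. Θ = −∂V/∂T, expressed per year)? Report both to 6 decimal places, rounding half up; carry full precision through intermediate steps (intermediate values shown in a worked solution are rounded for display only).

price = 59.410294
Θ = -10.253276

σ√T = 0.3092·√1.5718 = 0.387649
d₁ = (ln(S/K) + (r+σ²/2)T) / (σ√T) = (ln(241.39/200.89) + (0.0077+0.3092²/2)·1.5718) / 0.387649 = (0.183656 + 0.087239) / 0.387649 = 0.698816
d₂ = d₁ − σ√T = 0.698816 − 0.387649 = 0.311167
e^{−rT} = e^{−0.0077·1.5718} = 0.987970
N(d₁) = 0.757666,  N(d₂) = 0.622163
Call price V = S·N(d₁) − K·e^{−rT}·N(d₂) = 182.893103 − 123.482809 = 59.410294
φ(d₁) = (1/√(2π))·e^{−d₁²/2} = 0.312513
Θ = −S·φ(d₁)·σ/(2√T) − r·K·e^{−rT}·N(d₂) = −9.302458 − 0.950818 = -10.253276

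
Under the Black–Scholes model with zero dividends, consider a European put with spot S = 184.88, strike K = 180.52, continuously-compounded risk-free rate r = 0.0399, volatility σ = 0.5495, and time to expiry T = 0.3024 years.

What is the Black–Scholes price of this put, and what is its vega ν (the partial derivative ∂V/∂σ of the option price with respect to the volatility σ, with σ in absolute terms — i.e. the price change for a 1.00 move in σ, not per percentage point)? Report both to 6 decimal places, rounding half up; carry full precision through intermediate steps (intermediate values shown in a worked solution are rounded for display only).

price = 18.701361
ν = 39.107615

σ√T = 0.5495·√0.3024 = 0.302175
d₁ = (ln(S/K) + (r+σ²/2)T) / (σ√T) = (ln(184.88/180.52) + (0.0399+0.5495²/2)·0.3024) / 0.302175 = (0.023865 + 0.057721) / 0.302175 = 0.269996
d₂ = d₁ − σ√T = 0.269996 − 0.302175 = -0.032179
e^{−rT} = e^{−0.0399·0.3024} = 0.988007
N(−d₁) = 0.393582,  N(−d₂) = 0.512835
Put price V = K·e^{−rT}·N(−d₂) − S·N(−d₁) = 91.466745 − 72.765384 = 18.701361
φ(d₁) = (1/√(2π))·e^{−d₁²/2} = 0.384663
ν = S·φ(d₁)·√T = 39.107615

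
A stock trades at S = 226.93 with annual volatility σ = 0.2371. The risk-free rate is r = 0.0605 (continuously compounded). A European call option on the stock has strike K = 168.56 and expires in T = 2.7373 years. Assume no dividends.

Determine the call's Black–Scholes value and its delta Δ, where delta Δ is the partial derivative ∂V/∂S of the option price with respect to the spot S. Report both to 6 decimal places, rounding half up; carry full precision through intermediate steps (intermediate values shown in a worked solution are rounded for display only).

price = 88.168914
Δ = 0.915638

σ√T = 0.2371·√2.7373 = 0.392277
d₁ = (ln(S/K) + (r+σ²/2)T) / (σ√T) = (ln(226.93/168.56) + (0.0605+0.2371²/2)·2.7373) / 0.392277 = (0.297350 + 0.242547) / 0.392277 = 1.376316
d₂ = d₁ − σ√T = 1.376316 − 0.392277 = 0.984039
e^{−rT} = e^{−0.0605·2.7373} = 0.847379
N(d₁) = 0.915638,  N(d₂) = 0.837452
Call price V = S·N(d₁) − K·e^{−rT}·N(d₂) = 207.785758 − 119.616844 = 88.168914
Δ = N(d₁) = 0.915638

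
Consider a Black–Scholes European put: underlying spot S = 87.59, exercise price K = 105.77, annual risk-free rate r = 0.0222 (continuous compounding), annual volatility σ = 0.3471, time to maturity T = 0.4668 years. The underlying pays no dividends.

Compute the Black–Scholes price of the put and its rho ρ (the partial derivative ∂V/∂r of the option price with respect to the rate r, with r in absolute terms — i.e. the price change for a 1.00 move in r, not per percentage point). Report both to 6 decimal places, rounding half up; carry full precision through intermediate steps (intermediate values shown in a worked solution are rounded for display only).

price = 20.047911
ρ = -39.477240

σ√T = 0.3471·√0.4668 = 0.237148
d₁ = (ln(S/K) + (r+σ²/2)T) / (σ√T) = (ln(87.59/105.77) + (0.0222+0.3471²/2)·0.4668) / 0.237148 = (-0.188600 + 0.038483) / 0.237148 = -0.633011
d₂ = d₁ − σ√T = -0.633011 − 0.237148 = -0.870159
e^{−rT} = e^{−0.0222·0.4668} = 0.989691
N(−d₁) = 0.736637,  N(−d₂) = 0.807893
Put price V = K·e^{−rT}·N(−d₂) − S·N(−d₁) = 84.569923 − 64.522012 = 20.047911
ρ = −K·T·e^{−rT}·N(−d₂) = -39.477240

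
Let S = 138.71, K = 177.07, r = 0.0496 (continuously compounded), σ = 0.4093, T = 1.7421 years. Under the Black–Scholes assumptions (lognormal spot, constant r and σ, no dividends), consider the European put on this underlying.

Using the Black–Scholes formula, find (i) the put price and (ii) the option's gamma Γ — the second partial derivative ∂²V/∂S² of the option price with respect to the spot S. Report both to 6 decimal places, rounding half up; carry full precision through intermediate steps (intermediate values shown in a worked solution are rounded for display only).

σ√T = 0.4093·√1.7421 = 0.540229
d₁ = (ln(S/K) + (r+σ²/2)T) / (σ√T) = (ln(138.71/177.07) + (0.0496+0.4093²/2)·1.7421) / 0.540229 = (-0.244160 + 0.232332) / 0.540229 = -0.021894
d₂ = d₁ − σ√T = -0.021894 − 0.540229 = -0.562123
e^{−rT} = e^{−0.0496·1.7421} = 0.917220
N(−d₁) = 0.508734,  N(−d₂) = 0.712984
Put price V = K·e^{−rT}·N(−d₂) − S·N(−d₁) = 115.797224 − 70.566439 = 45.230785
φ(d₁) = (1/√(2π))·e^{−d₁²/2} = 0.398847
Γ = φ(d₁) / (S·σ·√T) = 0.005323

price = 45.230785
Γ = 0.005323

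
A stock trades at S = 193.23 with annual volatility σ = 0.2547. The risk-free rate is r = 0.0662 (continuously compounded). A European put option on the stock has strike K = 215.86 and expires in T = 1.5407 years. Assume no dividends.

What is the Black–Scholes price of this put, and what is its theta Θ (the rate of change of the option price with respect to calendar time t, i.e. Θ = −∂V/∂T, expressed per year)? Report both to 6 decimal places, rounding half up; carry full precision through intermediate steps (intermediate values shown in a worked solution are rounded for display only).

price = 25.235345
Θ = -0.439105

σ√T = 0.2547·√1.5407 = 0.316146
d₁ = (ln(S/K) + (r+σ²/2)T) / (σ√T) = (ln(193.23/215.86) + (0.0662+0.2547²/2)·1.5407) / 0.316146 = (-0.110749 + 0.151969) / 0.316146 = 0.130382
d₂ = d₁ − σ√T = 0.130382 − 0.316146 = -0.185764
e^{−rT} = e^{−0.0662·1.5407} = 0.903035
N(−d₁) = 0.448132,  N(−d₂) = 0.573685
Put price V = K·e^{−rT}·N(−d₂) − S·N(−d₁) = 111.827931 − 86.592586 = 25.235345
φ(d₁) = (1/√(2π))·e^{−d₁²/2} = 0.395566
Θ = −S·φ(d₁)·σ/(2√T) + r·K·e^{−rT}·N(−d₂) = −7.842114 + 7.403009 = -0.439105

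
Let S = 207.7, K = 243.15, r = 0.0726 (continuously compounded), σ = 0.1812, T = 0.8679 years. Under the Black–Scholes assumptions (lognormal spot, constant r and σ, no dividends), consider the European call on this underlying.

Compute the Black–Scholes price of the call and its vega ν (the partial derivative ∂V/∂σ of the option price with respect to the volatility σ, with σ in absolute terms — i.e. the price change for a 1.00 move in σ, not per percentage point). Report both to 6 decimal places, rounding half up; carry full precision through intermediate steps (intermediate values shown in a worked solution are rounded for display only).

price = 6.598382
ν = 68.930812

σ√T = 0.1812·√0.8679 = 0.168808
d₁ = (ln(S/K) + (r+σ²/2)T) / (σ√T) = (ln(207.7/243.15) + (0.0726+0.1812²/2)·0.8679) / 0.168808 = (-0.157584 + 0.077258) / 0.168808 = -0.475844
d₂ = d₁ − σ√T = -0.475844 − 0.168808 = -0.644652
e^{−rT} = e^{−0.0726·0.8679} = 0.938935
N(d₁) = 0.317093,  N(d₂) = 0.259577
Call price V = S·N(d₁) − K·e^{−rT}·N(d₂) = 65.860202 − 59.261820 = 6.598382
φ(d₁) = (1/√(2π))·e^{−d₁²/2} = 0.356239
ν = S·φ(d₁)·√T = 68.930812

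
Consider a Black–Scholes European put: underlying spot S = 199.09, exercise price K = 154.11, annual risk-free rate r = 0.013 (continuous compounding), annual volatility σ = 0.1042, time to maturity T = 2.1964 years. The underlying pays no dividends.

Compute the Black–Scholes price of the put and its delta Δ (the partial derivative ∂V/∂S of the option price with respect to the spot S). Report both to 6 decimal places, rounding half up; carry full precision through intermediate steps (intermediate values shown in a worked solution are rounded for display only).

price = 0.340400
Δ = -0.027401

σ√T = 0.1042·√2.1964 = 0.154427
d₁ = (ln(S/K) + (r+σ²/2)T) / (σ√T) = (ln(199.09/154.11) + (0.013+0.1042²/2)·2.1964) / 0.154427 = (0.256090 + 0.040477) / 0.154427 = 1.920437
d₂ = d₁ − σ√T = 1.920437 − 0.154427 = 1.766010
e^{−rT} = e^{−0.013·2.1964} = 0.971851
N(−d₁) = 0.027401,  N(−d₂) = 0.038697
Put price V = K·e^{−rT}·N(−d₂) − S·N(−d₁) = 5.795741 − 5.455341 = 0.340400
Δ = −N(−d₁) = -0.027401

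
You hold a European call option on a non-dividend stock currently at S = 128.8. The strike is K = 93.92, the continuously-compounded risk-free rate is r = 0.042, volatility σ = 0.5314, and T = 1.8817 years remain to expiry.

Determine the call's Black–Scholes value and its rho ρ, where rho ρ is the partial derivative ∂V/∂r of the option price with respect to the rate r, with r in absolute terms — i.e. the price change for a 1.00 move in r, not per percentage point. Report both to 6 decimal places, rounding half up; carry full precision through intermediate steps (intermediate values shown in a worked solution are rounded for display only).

price = 55.808669
ρ = 93.133516

σ√T = 0.5314·√1.8817 = 0.728948
d₁ = (ln(S/K) + (r+σ²/2)T) / (σ√T) = (ln(128.8/93.92) + (0.042+0.5314²/2)·1.8817) / 0.728948 = (0.315817 + 0.344714) / 0.728948 = 0.906143
d₂ = d₁ − σ√T = 0.906143 − 0.728948 = 0.177195
e^{−rT} = e^{−0.042·1.8817} = 0.924011
N(d₁) = 0.817570,  N(d₂) = 0.570322
Call price V = S·N(d₁) − K·e^{−rT}·N(d₂) = 105.303018 − 49.494349 = 55.808669
ρ = K·T·e^{−rT}·N(d₂) = 93.133516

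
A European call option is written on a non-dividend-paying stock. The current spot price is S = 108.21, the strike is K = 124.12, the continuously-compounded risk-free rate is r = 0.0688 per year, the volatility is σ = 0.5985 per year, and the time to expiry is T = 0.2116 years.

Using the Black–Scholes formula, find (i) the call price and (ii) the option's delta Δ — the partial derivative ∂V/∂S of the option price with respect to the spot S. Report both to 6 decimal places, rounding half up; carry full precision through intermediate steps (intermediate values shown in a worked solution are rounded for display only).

price = 6.784015
Δ = 0.379147

σ√T = 0.5985·√0.2116 = 0.275310
d₁ = (ln(S/K) + (r+σ²/2)T) / (σ√T) = (ln(108.21/124.12) + (0.0688+0.5985²/2)·0.2116) / 0.275310 = (-0.137175 + 0.052456) / 0.275310 = -0.307723
d₂ = d₁ − σ√T = -0.307723 − 0.275310 = -0.583033
e^{−rT} = e^{−0.0688·0.2116} = 0.985547
N(d₁) = 0.379147,  N(d₂) = 0.279936
Call price V = S·N(d₁) − K·e^{−rT}·N(d₂) = 41.027455 − 34.243441 = 6.784015
Δ = N(d₁) = 0.379147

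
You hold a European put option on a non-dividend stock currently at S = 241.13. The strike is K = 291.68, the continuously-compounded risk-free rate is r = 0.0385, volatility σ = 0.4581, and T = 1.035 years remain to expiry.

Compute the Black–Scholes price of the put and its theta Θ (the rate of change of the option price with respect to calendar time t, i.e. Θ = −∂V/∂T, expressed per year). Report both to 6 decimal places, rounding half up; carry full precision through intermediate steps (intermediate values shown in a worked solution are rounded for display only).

σ√T = 0.4581·√1.035 = 0.466048
d₁ = (ln(S/K) + (r+σ²/2)T) / (σ√T) = (ln(241.13/291.68) + (0.0385+0.4581²/2)·1.035) / 0.466048 = (-0.190321 + 0.148448) / 0.466048 = -0.089848
d₂ = d₁ − σ√T = -0.089848 − 0.466048 = -0.555896
e^{−rT} = e^{−0.0385·1.035} = 0.960936
N(−d₁) = 0.535796,  N(−d₂) = 0.710859
Put price V = K·e^{−rT}·N(−d₂) − S·N(−d₁) = 199.243646 − 129.196461 = 70.047185
φ(d₁) = (1/√(2π))·e^{−d₁²/2} = 0.397335
Θ = −S·φ(d₁)·σ/(2√T) + r·K·e^{−rT}·N(−d₂) = −21.570911 + 7.670880 = -13.900031

price = 70.047185
Θ = -13.900031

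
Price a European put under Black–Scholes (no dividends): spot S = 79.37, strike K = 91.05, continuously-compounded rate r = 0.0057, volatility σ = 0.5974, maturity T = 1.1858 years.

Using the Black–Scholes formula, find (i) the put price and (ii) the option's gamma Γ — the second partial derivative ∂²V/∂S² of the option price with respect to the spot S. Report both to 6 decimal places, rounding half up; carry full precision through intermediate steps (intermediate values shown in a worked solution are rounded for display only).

price = 27.604064
Γ = 0.007667

σ√T = 0.5974·√1.1858 = 0.650535
d₁ = (ln(S/K) + (r+σ²/2)T) / (σ√T) = (ln(79.37/91.05) + (0.0057+0.5974²/2)·1.1858) / 0.650535 = (-0.137288 + 0.218357) / 0.650535 = 0.124619
d₂ = d₁ − σ√T = 0.124619 − 0.650535 = -0.525917
e^{−rT} = e^{−0.0057·1.1858} = 0.993264
N(−d₁) = 0.450413,  N(−d₂) = 0.700527
Put price V = K·e^{−rT}·N(−d₂) − S·N(−d₁) = 63.353321 − 35.749257 = 27.604064
φ(d₁) = (1/√(2π))·e^{−d₁²/2} = 0.395857
Γ = φ(d₁) / (S·σ·√T) = 0.007667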